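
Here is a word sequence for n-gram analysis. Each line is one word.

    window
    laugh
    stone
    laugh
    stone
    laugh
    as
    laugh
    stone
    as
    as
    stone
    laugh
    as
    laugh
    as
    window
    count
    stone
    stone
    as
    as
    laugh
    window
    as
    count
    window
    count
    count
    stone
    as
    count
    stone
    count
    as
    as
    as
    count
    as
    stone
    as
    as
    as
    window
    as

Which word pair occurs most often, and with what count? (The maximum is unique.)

Bigram frequencies (highest first):
  as as: 6
  stone as: 4
  laugh stone: 3
  stone laugh: 3
  laugh as: 3
  as laugh: 3
  … (13 more, each ≤ 3)

"as as", 6 times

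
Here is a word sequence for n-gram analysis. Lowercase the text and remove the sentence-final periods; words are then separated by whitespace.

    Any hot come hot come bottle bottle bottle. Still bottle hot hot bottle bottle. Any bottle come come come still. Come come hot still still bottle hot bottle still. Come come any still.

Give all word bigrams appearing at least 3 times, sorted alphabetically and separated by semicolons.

Bigram counts meeting the condition (at least 3 times):
  bottle bottle: 3
  come come: 4

bottle bottle; come come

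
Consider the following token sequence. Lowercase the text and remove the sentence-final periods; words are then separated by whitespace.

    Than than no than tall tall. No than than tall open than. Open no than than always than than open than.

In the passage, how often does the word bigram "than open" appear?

Scanning the 20 overlapping bigram windows for "than open":
  position 12–13: than open
  position 19–20: than open

2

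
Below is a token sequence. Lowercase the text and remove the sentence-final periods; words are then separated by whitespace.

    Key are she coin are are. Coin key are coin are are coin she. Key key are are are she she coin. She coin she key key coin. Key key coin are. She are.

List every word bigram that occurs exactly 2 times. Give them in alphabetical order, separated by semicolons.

coin key; key coin; she key

Bigram counts meeting the condition (exactly 2 times):
  coin key: 2
  key coin: 2
  she key: 2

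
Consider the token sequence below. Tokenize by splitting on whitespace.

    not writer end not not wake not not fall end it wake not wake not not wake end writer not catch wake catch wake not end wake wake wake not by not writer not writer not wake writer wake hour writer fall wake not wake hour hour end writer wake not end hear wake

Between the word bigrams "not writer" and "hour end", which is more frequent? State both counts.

"not writer" (3 vs 1)

"not writer": 3 occurrences
"hour end": 1 occurrence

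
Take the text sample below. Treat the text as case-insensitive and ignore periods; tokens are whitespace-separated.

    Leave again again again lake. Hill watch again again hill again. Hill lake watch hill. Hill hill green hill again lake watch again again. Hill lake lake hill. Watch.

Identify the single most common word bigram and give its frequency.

Bigram frequencies (highest first):
  again again: 4
  again hill: 3
  again lake: 2
  lake hill: 2
  hill watch: 2
  watch again: 2
  … (9 more, each ≤ 2)

"again again", 4 times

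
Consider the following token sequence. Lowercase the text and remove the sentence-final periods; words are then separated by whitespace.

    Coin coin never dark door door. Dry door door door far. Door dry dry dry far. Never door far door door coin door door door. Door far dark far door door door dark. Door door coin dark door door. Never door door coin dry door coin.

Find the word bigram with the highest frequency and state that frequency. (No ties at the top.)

Bigram frequencies (highest first):
  door door: 12
  door coin: 4
  dark door: 3
  door far: 3
  far door: 3
  door dry: 2
  … (15 more, each ≤ 2)

"door door", 12 times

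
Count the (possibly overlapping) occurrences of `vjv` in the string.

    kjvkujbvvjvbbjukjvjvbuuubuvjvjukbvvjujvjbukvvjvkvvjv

Sliding a length-3 window over the 52 characters (50 positions):
  position 9–11: vjv
  position 18–20: vjv
  position 27–29: vjv
  position 45–47: vjv
  position 50–52: vjv

5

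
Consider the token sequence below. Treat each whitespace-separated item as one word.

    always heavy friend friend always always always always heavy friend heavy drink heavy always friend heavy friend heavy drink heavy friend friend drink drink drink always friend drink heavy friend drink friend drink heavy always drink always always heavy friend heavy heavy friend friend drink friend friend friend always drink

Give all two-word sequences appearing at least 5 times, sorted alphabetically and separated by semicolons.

Bigram counts meeting the condition (at least 5 times):
  friend drink: 5
  friend friend: 5
  heavy friend: 7

friend drink; friend friend; heavy friend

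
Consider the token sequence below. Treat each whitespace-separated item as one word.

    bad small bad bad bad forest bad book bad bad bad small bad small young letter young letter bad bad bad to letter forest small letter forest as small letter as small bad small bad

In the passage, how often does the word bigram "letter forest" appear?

Scanning the 34 overlapping bigram windows for "letter forest":
  position 23–24: letter forest
  position 26–27: letter forest

2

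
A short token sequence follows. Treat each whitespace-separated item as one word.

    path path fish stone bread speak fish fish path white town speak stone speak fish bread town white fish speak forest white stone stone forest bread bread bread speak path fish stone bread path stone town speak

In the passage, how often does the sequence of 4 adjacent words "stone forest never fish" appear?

0

Scanning the 34 overlapping 4-gram windows for "stone forest never fish":
  (none found)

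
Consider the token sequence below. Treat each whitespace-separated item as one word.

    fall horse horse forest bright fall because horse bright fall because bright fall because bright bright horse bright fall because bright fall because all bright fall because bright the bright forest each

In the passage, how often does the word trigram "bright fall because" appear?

6

Scanning the 30 overlapping trigram windows for "bright fall because":
  position 5–7: bright fall because
  position 9–11: bright fall because
  position 12–14: bright fall because
  position 18–20: bright fall because
  position 21–23: bright fall because
  position 25–27: bright fall because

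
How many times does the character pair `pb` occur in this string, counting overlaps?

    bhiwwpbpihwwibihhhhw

Sliding a length-2 window over the 20 characters (19 positions):
  position 6–7: pb

1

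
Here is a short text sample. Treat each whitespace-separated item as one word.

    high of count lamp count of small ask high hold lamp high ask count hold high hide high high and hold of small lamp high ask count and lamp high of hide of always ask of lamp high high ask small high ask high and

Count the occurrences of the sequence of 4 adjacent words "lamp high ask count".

Scanning the 42 overlapping 4-gram windows for "lamp high ask count":
  position 11–14: lamp high ask count
  position 24–27: lamp high ask count

2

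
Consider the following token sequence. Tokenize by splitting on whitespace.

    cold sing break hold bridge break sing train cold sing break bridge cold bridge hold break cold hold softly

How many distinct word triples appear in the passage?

16

19 tokens → 17 trigram windows in total.
Repeated trigrams (each contributes count−1 duplicates):
  cold sing break: 2
1 duplicate windows → 17 − 1 = 16 distinct.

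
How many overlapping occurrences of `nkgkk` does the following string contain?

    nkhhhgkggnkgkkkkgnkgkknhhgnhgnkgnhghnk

Sliding a length-5 window over the 38 characters (34 positions):
  position 10–14: nkgkk
  position 18–22: nkgkk

2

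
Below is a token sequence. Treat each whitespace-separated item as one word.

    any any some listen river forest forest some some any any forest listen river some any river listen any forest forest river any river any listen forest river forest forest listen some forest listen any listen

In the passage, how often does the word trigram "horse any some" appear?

0

Scanning the 34 overlapping trigram windows for "horse any some":
  (none found)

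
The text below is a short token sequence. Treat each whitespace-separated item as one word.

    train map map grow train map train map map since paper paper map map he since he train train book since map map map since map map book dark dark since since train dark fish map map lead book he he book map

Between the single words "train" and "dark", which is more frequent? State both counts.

"train" (6 vs 3)

"train": 6 occurrences
"dark": 3 occurrences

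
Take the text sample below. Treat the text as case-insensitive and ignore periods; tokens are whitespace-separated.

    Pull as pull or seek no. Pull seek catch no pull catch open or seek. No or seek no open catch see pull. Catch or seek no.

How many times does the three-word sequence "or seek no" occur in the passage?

Scanning the 25 overlapping trigram windows for "or seek no":
  position 4–6: or seek no
  position 14–16: or seek no
  position 17–19: or seek no
  position 25–27: or seek no

4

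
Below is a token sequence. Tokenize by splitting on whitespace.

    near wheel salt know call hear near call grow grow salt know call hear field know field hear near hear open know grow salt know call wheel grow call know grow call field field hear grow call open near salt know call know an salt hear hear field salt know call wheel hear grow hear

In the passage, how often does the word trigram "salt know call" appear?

Scanning the 53 overlapping trigram windows for "salt know call":
  position 3–5: salt know call
  position 11–13: salt know call
  position 24–26: salt know call
  position 40–42: salt know call
  position 49–51: salt know call

5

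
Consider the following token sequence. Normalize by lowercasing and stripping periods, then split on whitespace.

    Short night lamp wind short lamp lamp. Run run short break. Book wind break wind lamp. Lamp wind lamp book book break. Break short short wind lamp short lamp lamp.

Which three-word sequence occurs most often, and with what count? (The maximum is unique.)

"short lamp lamp", 2 times

Trigram frequencies (highest first):
  short lamp lamp: 2
  short night lamp: 1
  night lamp wind: 1
  lamp wind short: 1
  wind short lamp: 1
  lamp lamp run: 1
  … (21 more, each ≤ 1)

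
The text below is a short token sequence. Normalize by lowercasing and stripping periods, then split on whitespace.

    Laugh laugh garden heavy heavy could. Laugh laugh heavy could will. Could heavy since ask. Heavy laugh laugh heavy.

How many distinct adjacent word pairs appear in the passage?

19 tokens → 18 bigram windows in total.
Repeated bigrams (each contributes count−1 duplicates):
  laugh laugh: 3
  heavy could: 2
  laugh heavy: 2
4 duplicate windows → 18 − 4 = 14 distinct.

14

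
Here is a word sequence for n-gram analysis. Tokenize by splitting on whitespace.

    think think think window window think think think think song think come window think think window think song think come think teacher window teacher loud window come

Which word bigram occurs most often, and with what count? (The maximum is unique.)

Bigram frequencies (highest first):
  think think: 6
  window think: 3
  think window: 2
  think song: 2
  song think: 2
  think come: 2
  … (9 more, each ≤ 1)

"think think", 6 times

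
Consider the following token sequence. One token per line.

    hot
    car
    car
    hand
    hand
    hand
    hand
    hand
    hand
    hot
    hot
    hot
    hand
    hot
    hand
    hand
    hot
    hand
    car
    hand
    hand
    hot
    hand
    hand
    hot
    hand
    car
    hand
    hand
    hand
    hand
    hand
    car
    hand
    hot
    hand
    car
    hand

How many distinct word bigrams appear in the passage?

38 tokens → 37 bigram windows in total.
Repeated bigrams (each contributes count−1 duplicates):
  hand hand: 12
  hand hot: 6
  hot hand: 6
  car hand: 5
  hand car: 4
  hot hot: 2
29 duplicate windows → 37 − 29 = 8 distinct.

8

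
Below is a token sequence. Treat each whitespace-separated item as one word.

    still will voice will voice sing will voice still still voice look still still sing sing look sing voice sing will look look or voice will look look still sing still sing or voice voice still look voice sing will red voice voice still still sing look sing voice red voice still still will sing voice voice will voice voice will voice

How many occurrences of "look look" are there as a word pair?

Scanning the 61 overlapping bigram windows for "look look":
  position 22–23: look look
  position 27–28: look look

2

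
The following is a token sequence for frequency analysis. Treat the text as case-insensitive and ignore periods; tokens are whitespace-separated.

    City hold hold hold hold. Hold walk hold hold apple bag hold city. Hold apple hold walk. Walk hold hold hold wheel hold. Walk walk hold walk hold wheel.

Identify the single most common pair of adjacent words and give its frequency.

"hold hold", 7 times

Bigram frequencies (highest first):
  hold hold: 7
  hold walk: 4
  walk hold: 4
  city hold: 2
  hold apple: 2
  walk walk: 2
  … (6 more, each ≤ 2)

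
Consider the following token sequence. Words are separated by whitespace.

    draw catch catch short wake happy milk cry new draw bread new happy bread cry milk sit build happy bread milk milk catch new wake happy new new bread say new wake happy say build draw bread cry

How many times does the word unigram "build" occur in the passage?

Scanning the 38 tokens for "build":
  position 18: build
  position 35: build

2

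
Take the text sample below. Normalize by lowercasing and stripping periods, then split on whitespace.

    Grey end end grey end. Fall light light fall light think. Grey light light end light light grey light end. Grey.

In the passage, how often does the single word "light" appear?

8

Scanning the 21 tokens for "light":
  position 7: light
  position 8: light
  position 10: light
  position 13: light
  position 14: light
  position 16: light
  position 17: light
  position 19: light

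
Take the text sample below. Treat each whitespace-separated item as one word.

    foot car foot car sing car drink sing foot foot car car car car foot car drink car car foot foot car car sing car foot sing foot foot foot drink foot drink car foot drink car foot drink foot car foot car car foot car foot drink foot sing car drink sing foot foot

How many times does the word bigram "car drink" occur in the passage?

3

Scanning the 54 overlapping bigram windows for "car drink":
  position 6–7: car drink
  position 16–17: car drink
  position 51–52: car drink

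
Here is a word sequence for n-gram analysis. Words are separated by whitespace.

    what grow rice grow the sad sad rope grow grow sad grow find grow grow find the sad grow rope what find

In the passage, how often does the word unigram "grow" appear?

8

Scanning the 22 tokens for "grow":
  position 2: grow
  position 4: grow
  position 9: grow
  position 10: grow
  position 12: grow
  position 14: grow
  position 15: grow
  position 19: grow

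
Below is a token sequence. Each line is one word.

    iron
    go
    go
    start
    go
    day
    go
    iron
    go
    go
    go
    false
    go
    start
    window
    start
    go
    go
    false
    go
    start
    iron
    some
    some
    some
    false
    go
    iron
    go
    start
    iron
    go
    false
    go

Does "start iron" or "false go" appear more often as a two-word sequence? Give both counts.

"start iron": 2 occurrences
"false go": 4 occurrences

"false go" (4 vs 2)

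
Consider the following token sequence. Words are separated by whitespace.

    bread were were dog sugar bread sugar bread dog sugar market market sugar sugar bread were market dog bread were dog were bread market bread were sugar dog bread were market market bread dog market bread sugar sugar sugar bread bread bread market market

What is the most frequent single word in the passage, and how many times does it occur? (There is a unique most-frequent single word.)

"bread", 13 times

Unigram frequencies (highest first):
  bread: 13
  sugar: 9
  market: 9
  were: 7
  dog: 6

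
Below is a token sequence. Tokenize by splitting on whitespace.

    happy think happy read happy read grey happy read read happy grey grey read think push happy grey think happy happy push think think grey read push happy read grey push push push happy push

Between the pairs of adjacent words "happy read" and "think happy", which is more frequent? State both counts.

"happy read" (4 vs 2)

"happy read": 4 occurrences
"think happy": 2 occurrences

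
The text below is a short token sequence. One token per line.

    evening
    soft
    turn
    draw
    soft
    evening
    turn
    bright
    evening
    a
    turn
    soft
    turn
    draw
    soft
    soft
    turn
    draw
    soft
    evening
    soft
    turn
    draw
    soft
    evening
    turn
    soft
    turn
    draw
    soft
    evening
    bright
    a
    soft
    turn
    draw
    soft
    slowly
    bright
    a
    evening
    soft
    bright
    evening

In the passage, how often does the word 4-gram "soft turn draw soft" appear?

6

Scanning the 41 overlapping 4-gram windows for "soft turn draw soft":
  position 2–5: soft turn draw soft
  position 12–15: soft turn draw soft
  position 16–19: soft turn draw soft
  position 21–24: soft turn draw soft
  position 27–30: soft turn draw soft
  position 34–37: soft turn draw soft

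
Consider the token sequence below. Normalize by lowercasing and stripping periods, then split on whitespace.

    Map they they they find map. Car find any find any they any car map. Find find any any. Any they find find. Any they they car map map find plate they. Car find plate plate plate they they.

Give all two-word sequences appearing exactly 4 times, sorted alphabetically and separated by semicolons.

find any; they they

Bigram counts meeting the condition (exactly 4 times):
  find any: 4
  they they: 4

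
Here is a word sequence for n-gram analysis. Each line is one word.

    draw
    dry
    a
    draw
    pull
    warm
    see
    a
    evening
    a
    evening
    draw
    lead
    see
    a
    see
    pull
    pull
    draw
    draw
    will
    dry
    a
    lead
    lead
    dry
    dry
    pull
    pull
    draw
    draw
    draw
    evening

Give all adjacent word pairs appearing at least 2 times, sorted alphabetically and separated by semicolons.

Bigram counts meeting the condition (at least 2 times):
  a evening: 2
  draw draw: 3
  dry a: 2
  pull draw: 2
  pull pull: 2
  see a: 2

a evening; draw draw; dry a; pull draw; pull pull; see a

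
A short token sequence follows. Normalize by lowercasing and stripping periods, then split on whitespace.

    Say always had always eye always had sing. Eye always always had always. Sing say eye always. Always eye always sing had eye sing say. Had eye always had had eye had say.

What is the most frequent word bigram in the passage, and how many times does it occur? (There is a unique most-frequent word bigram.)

"eye always", 5 times

Bigram frequencies (highest first):
  eye always: 5
  always had: 4
  had eye: 3
  had always: 2
  always eye: 2
  always always: 2
  … (12 more, each ≤ 2)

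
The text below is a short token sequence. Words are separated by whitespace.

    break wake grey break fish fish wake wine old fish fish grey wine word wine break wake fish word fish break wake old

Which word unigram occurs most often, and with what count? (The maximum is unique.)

Unigram frequencies (highest first):
  fish: 6
  break: 4
  wake: 4
  wine: 3
  grey: 2
  old: 2
  … (1 more, each ≤ 2)

"fish", 6 times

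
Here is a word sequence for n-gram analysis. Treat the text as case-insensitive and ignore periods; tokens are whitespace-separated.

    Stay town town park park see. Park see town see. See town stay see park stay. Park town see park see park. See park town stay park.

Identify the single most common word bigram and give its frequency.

"see park", 5 times

Bigram frequencies (highest first):
  see park: 5
  park see: 4
  see town: 2
  town see: 2
  town stay: 2
  stay park: 2
  … (8 more, each ≤ 2)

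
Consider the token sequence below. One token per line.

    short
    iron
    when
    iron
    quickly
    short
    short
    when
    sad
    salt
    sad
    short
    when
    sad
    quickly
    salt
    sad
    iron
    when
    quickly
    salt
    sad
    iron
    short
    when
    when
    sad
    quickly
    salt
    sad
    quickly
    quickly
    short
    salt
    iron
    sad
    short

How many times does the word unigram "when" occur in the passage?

Scanning the 37 tokens for "when":
  position 3: when
  position 8: when
  position 13: when
  position 19: when
  position 25: when
  position 26: when

6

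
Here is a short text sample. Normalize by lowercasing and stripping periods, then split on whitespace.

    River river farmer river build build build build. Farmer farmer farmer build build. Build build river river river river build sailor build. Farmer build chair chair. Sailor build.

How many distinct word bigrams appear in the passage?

28 tokens → 27 bigram windows in total.
Repeated bigrams (each contributes count−1 duplicates):
  build build: 6
  river river: 4
  build farmer: 2
  farmer build: 2
  farmer farmer: 2
  river build: 2
  sailor build: 2
13 duplicate windows → 27 − 13 = 14 distinct.

14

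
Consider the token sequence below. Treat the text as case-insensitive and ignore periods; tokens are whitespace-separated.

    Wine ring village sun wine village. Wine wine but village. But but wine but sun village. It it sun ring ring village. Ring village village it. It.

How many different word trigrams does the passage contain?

24

27 tokens → 25 trigram windows in total.
Repeated trigrams (each contributes count−1 duplicates):
  village it it: 2
1 duplicate windows → 25 − 1 = 24 distinct.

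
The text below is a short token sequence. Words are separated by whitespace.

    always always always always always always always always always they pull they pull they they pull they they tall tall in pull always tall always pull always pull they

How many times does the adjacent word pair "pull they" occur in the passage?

4

Scanning the 28 overlapping bigram windows for "pull they":
  position 11–12: pull they
  position 13–14: pull they
  position 16–17: pull they
  position 28–29: pull they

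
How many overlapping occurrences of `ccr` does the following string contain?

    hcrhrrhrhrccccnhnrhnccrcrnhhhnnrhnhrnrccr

Sliding a length-3 window over the 41 characters (39 positions):
  position 21–23: ccr
  position 39–41: ccr

2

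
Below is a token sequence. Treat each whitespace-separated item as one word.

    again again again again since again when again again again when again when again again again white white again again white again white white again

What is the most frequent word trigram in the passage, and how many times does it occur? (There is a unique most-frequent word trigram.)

Trigram frequencies (highest first):
  again again again: 4
  again when again: 3
  when again again: 2
  again again white: 2
  again white white: 2
  white white again: 2
  … (8 more, each ≤ 1)

"again again again", 4 times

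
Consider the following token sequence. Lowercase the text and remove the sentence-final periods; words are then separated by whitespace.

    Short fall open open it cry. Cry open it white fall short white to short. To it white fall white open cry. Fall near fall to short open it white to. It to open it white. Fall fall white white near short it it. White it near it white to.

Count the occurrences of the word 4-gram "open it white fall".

Scanning the 47 overlapping 4-gram windows for "open it white fall":
  position 8–11: open it white fall
  position 34–37: open it white fall

2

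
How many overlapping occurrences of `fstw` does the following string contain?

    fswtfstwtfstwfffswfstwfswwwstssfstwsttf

Sliding a length-4 window over the 39 characters (36 positions):
  position 5–8: fstw
  position 10–13: fstw
  position 19–22: fstw
  position 32–35: fstw

4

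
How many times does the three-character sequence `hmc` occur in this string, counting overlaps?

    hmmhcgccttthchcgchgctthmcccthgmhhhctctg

Sliding a length-3 window over the 39 characters (37 positions):
  position 23–25: hmc

1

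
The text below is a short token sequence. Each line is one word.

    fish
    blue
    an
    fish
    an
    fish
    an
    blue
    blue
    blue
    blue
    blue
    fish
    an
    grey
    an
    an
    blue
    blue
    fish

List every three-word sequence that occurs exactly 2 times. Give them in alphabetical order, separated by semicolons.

Trigram counts meeting the condition (exactly 2 times):
  an blue blue: 2
  an fish an: 2
  blue blue fish: 2

an blue blue; an fish an; blue blue fish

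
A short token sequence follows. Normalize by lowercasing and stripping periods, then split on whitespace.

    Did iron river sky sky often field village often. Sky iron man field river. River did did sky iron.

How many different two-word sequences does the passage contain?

19 tokens → 18 bigram windows in total.
Repeated bigrams (each contributes count−1 duplicates):
  sky iron: 2
1 duplicate windows → 18 − 1 = 17 distinct.

17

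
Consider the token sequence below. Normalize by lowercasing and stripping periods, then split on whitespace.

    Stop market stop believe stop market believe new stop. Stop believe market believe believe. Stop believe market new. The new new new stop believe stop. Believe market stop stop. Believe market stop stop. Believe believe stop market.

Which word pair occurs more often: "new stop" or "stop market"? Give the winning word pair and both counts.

"new stop": 2 occurrences
"stop market": 3 occurrences

"stop market" (3 vs 2)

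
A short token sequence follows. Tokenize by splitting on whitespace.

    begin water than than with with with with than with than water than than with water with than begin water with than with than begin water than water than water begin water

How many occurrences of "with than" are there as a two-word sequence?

5

Scanning the 31 overlapping bigram windows for "with than":
  position 8–9: with than
  position 10–11: with than
  position 17–18: with than
  position 21–22: with than
  position 23–24: with than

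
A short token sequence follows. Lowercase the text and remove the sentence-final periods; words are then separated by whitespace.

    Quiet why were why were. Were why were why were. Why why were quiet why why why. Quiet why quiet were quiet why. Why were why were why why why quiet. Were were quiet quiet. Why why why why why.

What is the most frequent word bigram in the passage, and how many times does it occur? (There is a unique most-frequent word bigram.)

Bigram frequencies (highest first):
  why why: 10
  why were: 7
  were why: 6
  quiet why: 5
  were quiet: 3
  why quiet: 3
  … (3 more, each ≤ 2)

"why why", 10 times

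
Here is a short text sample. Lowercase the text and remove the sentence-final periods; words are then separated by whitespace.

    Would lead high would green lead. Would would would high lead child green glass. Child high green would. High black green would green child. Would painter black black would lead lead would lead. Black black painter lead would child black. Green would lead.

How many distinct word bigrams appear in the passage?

43 tokens → 42 bigram windows in total.
Repeated bigrams (each contributes count−1 duplicates):
  would lead: 4
  green would: 3
  lead would: 3
  black black: 2
  black green: 2
  would green: 2
  would high: 2
  would would: 2
12 duplicate windows → 42 − 12 = 30 distinct.

30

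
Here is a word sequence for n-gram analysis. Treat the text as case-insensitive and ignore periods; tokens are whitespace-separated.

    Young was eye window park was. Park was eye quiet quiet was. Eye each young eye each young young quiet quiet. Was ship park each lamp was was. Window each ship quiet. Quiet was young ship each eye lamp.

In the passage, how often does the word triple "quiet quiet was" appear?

Scanning the 37 overlapping trigram windows for "quiet quiet was":
  position 10–12: quiet quiet was
  position 20–22: quiet quiet was
  position 32–34: quiet quiet was

3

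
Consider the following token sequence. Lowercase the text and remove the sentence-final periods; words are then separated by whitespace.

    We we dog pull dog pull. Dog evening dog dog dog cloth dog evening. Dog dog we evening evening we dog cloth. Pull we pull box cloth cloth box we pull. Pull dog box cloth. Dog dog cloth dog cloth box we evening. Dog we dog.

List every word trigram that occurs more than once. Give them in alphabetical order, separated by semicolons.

Trigram counts meeting the condition (more than once):
  cloth box we: 2
  dog cloth dog: 2
  dog dog cloth: 2
  dog evening dog: 2
  dog pull dog: 2
  evening dog dog: 2

cloth box we; dog cloth dog; dog dog cloth; dog evening dog; dog pull dog; evening dog dog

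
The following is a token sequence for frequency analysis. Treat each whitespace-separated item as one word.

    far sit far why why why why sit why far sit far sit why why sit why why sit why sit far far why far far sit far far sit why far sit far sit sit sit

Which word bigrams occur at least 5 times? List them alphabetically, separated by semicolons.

Bigram counts meeting the condition (at least 5 times):
  far sit: 7
  sit far: 5
  sit why: 5
  why why: 5

far sit; sit far; sit why; why why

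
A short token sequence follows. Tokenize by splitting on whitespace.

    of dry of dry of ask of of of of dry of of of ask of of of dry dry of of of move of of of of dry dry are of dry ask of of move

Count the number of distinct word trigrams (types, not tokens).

37 tokens → 35 trigram windows in total.
Repeated trigrams (each contributes count−1 duplicates):
  of of of: 7
  ask of of: 3
  of dry of: 3
  of of dry: 3
  dry of of: 2
  of ask of: 2
  of dry dry: 2
  of of move: 2
16 duplicate windows → 35 − 16 = 19 distinct.

19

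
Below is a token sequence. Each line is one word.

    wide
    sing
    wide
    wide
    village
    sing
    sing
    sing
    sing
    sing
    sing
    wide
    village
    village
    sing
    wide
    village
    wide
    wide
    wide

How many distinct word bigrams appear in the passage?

20 tokens → 19 bigram windows in total.
Repeated bigrams (each contributes count−1 duplicates):
  sing sing: 5
  sing wide: 3
  wide village: 3
  wide wide: 3
  village sing: 2
11 duplicate windows → 19 − 11 = 8 distinct.

8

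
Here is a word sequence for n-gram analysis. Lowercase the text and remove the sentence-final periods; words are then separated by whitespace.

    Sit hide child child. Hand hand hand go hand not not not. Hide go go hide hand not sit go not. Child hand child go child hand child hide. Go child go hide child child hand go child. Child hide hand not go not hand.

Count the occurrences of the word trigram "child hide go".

Scanning the 43 overlapping trigram windows for "child hide go":
  position 28–30: child hide go

1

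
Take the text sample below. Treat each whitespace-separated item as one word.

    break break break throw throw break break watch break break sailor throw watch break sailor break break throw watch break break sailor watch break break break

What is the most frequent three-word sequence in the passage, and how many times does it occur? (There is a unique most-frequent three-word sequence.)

Trigram frequencies (highest first):
  watch break break: 3
  break break break: 2
  break break throw: 2
  break break sailor: 2
  throw watch break: 2
  break throw throw: 1
  … (12 more, each ≤ 1)

"watch break break", 3 times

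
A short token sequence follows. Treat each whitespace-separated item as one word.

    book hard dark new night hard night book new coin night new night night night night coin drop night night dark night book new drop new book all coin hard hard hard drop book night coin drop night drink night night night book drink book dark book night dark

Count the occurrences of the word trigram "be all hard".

Scanning the 47 overlapping trigram windows for "be all hard":
  (none found)

0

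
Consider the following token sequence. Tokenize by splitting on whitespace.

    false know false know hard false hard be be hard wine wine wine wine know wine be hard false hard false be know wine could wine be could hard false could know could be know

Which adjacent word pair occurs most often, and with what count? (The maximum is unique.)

Bigram frequencies (highest first):
  hard false: 4
  wine wine: 3
  false know: 2
  false hard: 2
  be hard: 2
  know wine: 2
  … (17 more, each ≤ 2)

"hard false", 4 times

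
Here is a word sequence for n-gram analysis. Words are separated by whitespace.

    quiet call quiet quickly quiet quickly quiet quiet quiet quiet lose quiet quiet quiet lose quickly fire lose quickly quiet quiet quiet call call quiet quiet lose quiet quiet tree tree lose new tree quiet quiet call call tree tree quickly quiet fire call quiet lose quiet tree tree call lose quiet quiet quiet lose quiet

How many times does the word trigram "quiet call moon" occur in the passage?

Scanning the 54 overlapping trigram windows for "quiet call moon":
  (none found)

0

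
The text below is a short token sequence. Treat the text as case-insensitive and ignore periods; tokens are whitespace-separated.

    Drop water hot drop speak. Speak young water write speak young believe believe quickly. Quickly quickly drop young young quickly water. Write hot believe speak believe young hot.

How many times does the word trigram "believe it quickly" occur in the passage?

Scanning the 26 overlapping trigram windows for "believe it quickly":
  (none found)

0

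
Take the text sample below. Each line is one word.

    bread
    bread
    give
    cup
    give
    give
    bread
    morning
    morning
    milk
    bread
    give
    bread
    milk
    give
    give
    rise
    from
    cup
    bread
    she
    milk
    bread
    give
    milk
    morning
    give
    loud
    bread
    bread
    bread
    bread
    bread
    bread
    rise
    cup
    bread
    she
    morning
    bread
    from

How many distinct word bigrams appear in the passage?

41 tokens → 40 bigram windows in total.
Repeated bigrams (each contributes count−1 duplicates):
  bread bread: 6
  bread give: 3
  bread she: 2
  cup bread: 2
  give bread: 2
  give give: 2
  milk bread: 2
12 duplicate windows → 40 − 12 = 28 distinct.

28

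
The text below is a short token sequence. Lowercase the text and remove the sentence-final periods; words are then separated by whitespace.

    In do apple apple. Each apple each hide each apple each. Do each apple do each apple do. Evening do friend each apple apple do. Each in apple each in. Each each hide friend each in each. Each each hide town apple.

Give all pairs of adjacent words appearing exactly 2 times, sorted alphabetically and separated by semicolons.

apple apple; friend each; in each

Bigram counts meeting the condition (exactly 2 times):
  apple apple: 2
  friend each: 2
  in each: 2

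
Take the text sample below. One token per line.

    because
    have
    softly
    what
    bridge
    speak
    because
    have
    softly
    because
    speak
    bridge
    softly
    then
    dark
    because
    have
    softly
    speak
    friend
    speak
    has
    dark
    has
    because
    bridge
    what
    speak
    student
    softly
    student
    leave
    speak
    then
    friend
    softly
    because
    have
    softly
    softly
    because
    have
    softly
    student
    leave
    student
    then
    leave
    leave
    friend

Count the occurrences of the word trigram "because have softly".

5

Scanning the 48 overlapping trigram windows for "because have softly":
  position 1–3: because have softly
  position 7–9: because have softly
  position 16–18: because have softly
  position 37–39: because have softly
  position 41–43: because have softly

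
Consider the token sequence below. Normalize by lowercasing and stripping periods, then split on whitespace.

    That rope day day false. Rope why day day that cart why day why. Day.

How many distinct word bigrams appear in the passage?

15 tokens → 14 bigram windows in total.
Repeated bigrams (each contributes count−1 duplicates):
  why day: 3
  day day: 2
3 duplicate windows → 14 − 3 = 11 distinct.

11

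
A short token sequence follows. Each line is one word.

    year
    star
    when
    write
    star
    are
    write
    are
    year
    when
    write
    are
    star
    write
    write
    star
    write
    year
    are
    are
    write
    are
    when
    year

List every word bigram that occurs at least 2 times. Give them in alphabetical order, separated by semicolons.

Bigram counts meeting the condition (at least 2 times):
  are write: 2
  star write: 2
  when write: 2
  write are: 3
  write star: 2

are write; star write; when write; write are; write star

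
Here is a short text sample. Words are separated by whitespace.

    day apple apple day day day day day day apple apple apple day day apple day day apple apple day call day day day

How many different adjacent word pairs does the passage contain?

6

24 tokens → 23 bigram windows in total.
Repeated bigrams (each contributes count−1 duplicates):
  day day: 9
  apple apple: 4
  apple day: 4
  day apple: 4
17 duplicate windows → 23 − 17 = 6 distinct.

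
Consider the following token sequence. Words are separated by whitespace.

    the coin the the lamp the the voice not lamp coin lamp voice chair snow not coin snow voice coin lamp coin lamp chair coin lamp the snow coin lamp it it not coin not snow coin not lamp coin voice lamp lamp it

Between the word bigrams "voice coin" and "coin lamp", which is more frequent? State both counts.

"voice coin": 1 occurrence
"coin lamp": 5 occurrences

"coin lamp" (5 vs 1)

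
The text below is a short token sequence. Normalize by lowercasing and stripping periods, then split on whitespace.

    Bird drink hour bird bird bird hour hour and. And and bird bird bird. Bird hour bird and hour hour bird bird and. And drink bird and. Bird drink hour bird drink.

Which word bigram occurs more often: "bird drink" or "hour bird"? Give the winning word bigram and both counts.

"hour bird" (4 vs 3)

"bird drink": 3 occurrences
"hour bird": 4 occurrences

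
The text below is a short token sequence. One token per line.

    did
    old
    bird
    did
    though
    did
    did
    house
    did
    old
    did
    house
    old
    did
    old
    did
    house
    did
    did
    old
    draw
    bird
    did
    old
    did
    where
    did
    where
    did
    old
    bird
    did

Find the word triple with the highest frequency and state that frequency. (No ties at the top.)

Trigram frequencies (highest first):
  did old did: 3
  did old bird: 2
  old bird did: 2
  did house did: 2
  old did house: 2
  did where did: 2
  … (17 more, each ≤ 1)

"did old did", 3 times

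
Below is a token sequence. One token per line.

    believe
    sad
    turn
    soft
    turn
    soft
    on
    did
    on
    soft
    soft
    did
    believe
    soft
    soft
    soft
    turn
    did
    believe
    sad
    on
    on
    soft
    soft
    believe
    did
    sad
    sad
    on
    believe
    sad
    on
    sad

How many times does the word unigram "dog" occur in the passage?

Scanning the 33 tokens for "dog":
  (none found)

0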